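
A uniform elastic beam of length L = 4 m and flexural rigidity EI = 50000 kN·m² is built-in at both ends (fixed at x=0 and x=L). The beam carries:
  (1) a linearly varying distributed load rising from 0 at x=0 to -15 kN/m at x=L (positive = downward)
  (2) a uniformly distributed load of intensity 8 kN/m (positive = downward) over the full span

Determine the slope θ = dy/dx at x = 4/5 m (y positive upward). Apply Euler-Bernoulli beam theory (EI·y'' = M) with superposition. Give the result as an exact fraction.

θ(4/5) = -4/390625 rad

Load 1 — triangular load w₀=-15 kN/m (0→w₀ over full span):
  θ_1 = -w₀(2x(L-x)(L-2x)(x+2L)+x²(L-x)²)/(120LEI) = -(-15)·(2·(4/5)·(4-(4/5))·(4-2·(4/5))·((4/5)+2·4)+(4/5)²·(4-(4/5))²)/(120·4·50000) = 28/390625 rad
Load 2 — uniform load w=8 kN/m over full span:
  θ_2 = -wx(L-x)(L-2x)/(12EI) = -8·(4/5)·(4-(4/5))·(4-2·(4/5))/(12·50000) = -32/390625 rad
Superposition: θ = Σ θ_i = -4/390625 rad ≈ -0.000010 rad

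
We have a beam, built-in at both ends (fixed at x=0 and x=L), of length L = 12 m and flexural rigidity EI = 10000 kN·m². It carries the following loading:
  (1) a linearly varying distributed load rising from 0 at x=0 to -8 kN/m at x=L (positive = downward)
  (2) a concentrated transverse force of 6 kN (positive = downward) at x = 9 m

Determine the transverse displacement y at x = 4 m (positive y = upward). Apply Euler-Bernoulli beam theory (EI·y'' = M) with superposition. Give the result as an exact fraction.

Load 1 — triangular load w₀=-8 kN/m (0→w₀ over full span):
  y_1 = -w₀x²(L-x)²(x+2L)/(120LEI) = -(-8)·4²·(12-4)²·(4+2·12)/(120·12·10000) = 448/28125 m
Load 2 — point force P=6 kN at a=9 m (b=L-a=3):
  y_2 = -Pb²x²(3aL-(3a+b)x)/(6L³EI)  [x≤a] = -6·3²·4²·(3·9·12-(3·9+3)·4)/(6·12³·10000) = -17/10000 m
Superposition: y = Σ y_i = 6403/450000 m ≈ 0.014229 m

y(4) = 6403/450000 m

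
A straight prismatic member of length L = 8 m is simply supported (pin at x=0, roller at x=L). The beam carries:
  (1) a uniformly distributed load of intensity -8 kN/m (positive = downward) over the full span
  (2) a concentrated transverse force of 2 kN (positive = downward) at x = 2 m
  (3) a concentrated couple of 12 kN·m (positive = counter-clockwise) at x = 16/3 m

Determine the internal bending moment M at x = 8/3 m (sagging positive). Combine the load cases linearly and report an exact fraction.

Load 1 — uniform load w=-8 kN/m over full span:
  M_1 = wx(L-x)/2 = (-8)·(8/3)·(8-(8/3))/2 = -512/9 kN·m
Load 2 — point force P=2 kN at a=2 m (b=L-a=6):
  M_2 = Pa(L-x)/L  [x>a] = 2·2·(8-(8/3))/8 = 8/3 kN·m
Load 3 — applied couple M₀=12 kN·m at a=16/3 m (b=L-a=8/3):
  M_3 = M₀x/L  [x≤a] = 12·(8/3)/8 = 4 kN·m
Superposition: M = Σ M_i = -452/9 kN·m ≈ -50.222222 kN·m

M(8/3) = -452/9 kN·m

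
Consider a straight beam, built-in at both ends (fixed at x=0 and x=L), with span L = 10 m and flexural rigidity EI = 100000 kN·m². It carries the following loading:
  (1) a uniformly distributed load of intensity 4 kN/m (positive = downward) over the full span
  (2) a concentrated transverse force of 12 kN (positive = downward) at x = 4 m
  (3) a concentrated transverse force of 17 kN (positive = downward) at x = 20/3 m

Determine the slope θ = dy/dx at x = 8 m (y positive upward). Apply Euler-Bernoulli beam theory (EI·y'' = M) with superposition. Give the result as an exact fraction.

Load 1 — uniform load w=4 kN/m over full span:
  θ_1 = -wx(L-x)(L-2x)/(12EI) = -4·8·(10-8)·(10-2·8)/(12·100000) = 1/3125 rad
Load 2 — point force P=12 kN at a=4 m (b=L-a=6):
  θ_2 = Pa²(L-x)(2bL-(3b+a)(L-x))/(2L³EI)  [x>a] = 12·4²·(10-8)·(2·6·10-(3·6+4)·(10-8))/(2·10³·100000) = 57/390625 rad
Load 3 — point force P=17 kN at a=20/3 m (b=L-a=10/3):
  θ_3 = Pa²(L-x)(2bL-(3b+a)(L-x))/(2L³EI)  [x>a] = 17·(20/3)²·(10-8)·(2·(10/3)·10-(3·(10/3)+(20/3))·(10-8))/(2·10³·100000) = 17/67500 rad
Superposition: θ = Σ θ_i = 30281/42187500 rad ≈ 0.000718 rad

θ(8) = 30281/42187500 rad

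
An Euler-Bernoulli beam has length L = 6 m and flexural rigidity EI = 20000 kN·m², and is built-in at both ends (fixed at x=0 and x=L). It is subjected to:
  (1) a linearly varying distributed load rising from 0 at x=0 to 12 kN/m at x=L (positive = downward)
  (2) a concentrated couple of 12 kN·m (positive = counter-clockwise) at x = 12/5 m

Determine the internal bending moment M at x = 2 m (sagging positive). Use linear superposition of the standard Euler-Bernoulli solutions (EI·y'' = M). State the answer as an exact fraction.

M(2) = 664/75 kN·m

Load 1 — triangular load w₀=12 kN/m (0→w₀ over full span):
  M_1 = 3w₀Lx/20 - w₀L²/30 - w₀x³/(6L) = 3·12·6·2/20 - 12·6²/30 - 12·2³/(6·6) = 68/15 kN·m
Load 2 — applied couple M₀=12 kN·m at a=12/5 m (b=L-a=18/5):
  M_2 = R_Ax - M_A  [x≤a] with R_A=72/25, M_A=36/25 = (72/25)·2 - (36/25) = 108/25 kN·m
Superposition: M = Σ M_i = 664/75 kN·m ≈ 8.853333 kN·m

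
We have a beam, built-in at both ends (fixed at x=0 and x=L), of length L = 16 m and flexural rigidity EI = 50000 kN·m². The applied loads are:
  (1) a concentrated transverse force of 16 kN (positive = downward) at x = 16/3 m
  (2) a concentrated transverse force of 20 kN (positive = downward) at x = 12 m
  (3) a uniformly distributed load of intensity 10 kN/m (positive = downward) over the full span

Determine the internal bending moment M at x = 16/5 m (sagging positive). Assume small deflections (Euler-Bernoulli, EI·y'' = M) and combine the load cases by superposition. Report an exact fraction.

M(16/5) = -203/15 kN·m

Load 1 — point force P=16 kN at a=16/3 m (b=L-a=32/3):
  M_1 = Pb²(3a+b)x/L³ - Pab²/L²  [x≤a] = 16·(32/3)²·(3·(16/3)+(32/3))·(16/5)/16³ - 16·(16/3)·(32/3)²/16² = 0 kN·m
Load 2 — point force P=20 kN at a=12 m (b=L-a=4):
  M_2 = Pb²(3a+b)x/L³ - Pab²/L²  [x≤a] = 20·4²·(3·12+4)·(16/5)/16³ - 20·12·4²/16² = -5 kN·m
Load 3 — uniform load w=10 kN/m over full span:
  M_3 = wLx/2 - wL²/12 - wx²/2 = 10·16·(16/5)/2 - 10·16²/12 - 10·(16/5)²/2 = -128/15 kN·m
Superposition: M = Σ M_i = -203/15 kN·m ≈ -13.533333 kN·m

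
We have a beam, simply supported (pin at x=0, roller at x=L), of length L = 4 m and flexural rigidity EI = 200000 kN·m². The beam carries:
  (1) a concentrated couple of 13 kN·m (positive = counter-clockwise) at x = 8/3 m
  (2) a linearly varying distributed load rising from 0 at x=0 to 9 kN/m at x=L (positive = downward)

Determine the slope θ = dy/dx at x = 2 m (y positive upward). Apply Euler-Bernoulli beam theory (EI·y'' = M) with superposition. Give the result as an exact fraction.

θ(2) = 1/9000000 rad

Load 1 — applied couple M₀=13 kN·m at a=8/3 m (b=L-a=4/3):
  θ_1 = (M₀x²/(2L)+C₁)/EI  [x≤a] with C₁=M₀(3b²-L²)/(6L)=-52/9 = (13·2²/(2·4)+(-52/9))/200000 = 13/3600000 rad
Load 2 — triangular load w₀=9 kN/m (0→w₀ over full span):
  θ_2 = -w₀(7L⁴-30L²x²+15x⁴)/(360LEI) = -9·(7·4⁴-30·4²·2²+15·2⁴)/(360·4·200000) = -7/2000000 rad
Superposition: θ = Σ θ_i = 1/9000000 rad ≈ 0.000000 rad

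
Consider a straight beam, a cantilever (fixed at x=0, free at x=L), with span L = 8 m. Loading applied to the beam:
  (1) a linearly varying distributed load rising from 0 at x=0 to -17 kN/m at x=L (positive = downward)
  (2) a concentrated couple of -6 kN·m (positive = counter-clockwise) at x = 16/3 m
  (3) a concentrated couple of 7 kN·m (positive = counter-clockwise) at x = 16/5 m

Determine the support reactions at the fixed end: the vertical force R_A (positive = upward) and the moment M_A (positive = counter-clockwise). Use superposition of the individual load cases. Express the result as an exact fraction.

R_A = -68 kN, M_A = -1091/3 kN·m

Load 1 — triangular load w₀=-17 kN/m (0→w₀ over full span):
  R_A = w₀L/2 = (-17)·8/2 = -68 kN
  M_A = w₀L²/3 = (-17)·8²/3 = -1088/3 kN·m
Load 2 — applied couple M₀=-6 kN·m at a=16/3 m (b=L-a=8/3):
  R_A = 0 kN
  M_A = -M₀ = -(-6) = 6 kN·m
Load 3 — applied couple M₀=7 kN·m at a=16/5 m (b=L-a=24/5):
  R_A = 0 kN
  M_A = -M₀ = -7 kN·m
Superposition: R_A = -68 kN, M_A = -1091/3 kN·m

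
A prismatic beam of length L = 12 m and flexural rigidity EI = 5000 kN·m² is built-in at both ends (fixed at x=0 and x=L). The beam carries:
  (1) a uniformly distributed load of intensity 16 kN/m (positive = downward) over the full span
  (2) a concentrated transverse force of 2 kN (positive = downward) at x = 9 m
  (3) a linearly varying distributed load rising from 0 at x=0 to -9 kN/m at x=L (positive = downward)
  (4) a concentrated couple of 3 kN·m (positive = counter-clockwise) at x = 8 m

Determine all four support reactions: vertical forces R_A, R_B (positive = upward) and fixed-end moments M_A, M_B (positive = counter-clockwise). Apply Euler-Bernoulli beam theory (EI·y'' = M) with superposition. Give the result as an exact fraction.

Load 1 — uniform load w=16 kN/m over full span:
  R_A = wL/2 = 16·12/2 = 96 kN
  M_A = wL²/12 = 16·12²/12 = 192 kN·m
  R_B = wL/2 = 16·12/2 = 96 kN
  M_B = -wL²/12 = -16·12²/12 = -192 kN·m
Load 2 — point force P=2 kN at a=9 m (b=L-a=3):
  R_A = Pb²(3a+b)/L³ = 2·3²·(3·9+3)/12³ = 5/16 kN
  M_A = Pab²/L² = 2·9·3²/12² = 9/8 kN·m
  R_B = Pa²(a+3b)/L³ = 2·9²·(9+3·3)/12³ = 27/16 kN
  M_B = -Pa²b/L² = -2·9²·3/12² = -27/8 kN·m
Load 3 — triangular load w₀=-9 kN/m (0→w₀ over full span):
  R_A = 3w₀L/20 = 3·(-9)·12/20 = -81/5 kN
  M_A = w₀L²/30 = (-9)·12²/30 = -216/5 kN·m
  R_B = 7w₀L/20 = 7·(-9)·12/20 = -189/5 kN
  M_B = -w₀L²/20 = -(-9)·12²/20 = 324/5 kN·m
Load 4 — applied couple M₀=3 kN·m at a=8 m (b=L-a=4):
  R_A = 6M₀ab/L³ = 6·3·8·4/12³ = 1/3 kN
  M_A = M₀b(2a-b)/L² = 3·4·(2·8-4)/12² = 1 kN·m
  R_B = -6M₀ab/L³ = -6·3·8·4/12³ = -1/3 kN
  M_B = M₀a(2b-a)/L² = 3·8·(2·4-8)/12² = 0 kN·m
Superposition: R_A = 19307/240 kN, M_A = 6037/40 kN·m, R_B = 14293/240 kN, M_B = -5223/40 kN·m

R_A = 19307/240 kN, M_A = 6037/40 kN·m, R_B = 14293/240 kN, M_B = -5223/40 kN·m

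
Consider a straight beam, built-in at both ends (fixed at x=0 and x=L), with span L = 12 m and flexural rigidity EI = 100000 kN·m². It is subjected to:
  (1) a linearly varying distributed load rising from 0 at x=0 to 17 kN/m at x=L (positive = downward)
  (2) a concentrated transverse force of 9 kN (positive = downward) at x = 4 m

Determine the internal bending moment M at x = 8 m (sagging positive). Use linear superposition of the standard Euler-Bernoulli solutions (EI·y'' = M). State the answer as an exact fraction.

M(8) = 1964/45 kN·m

Load 1 — triangular load w₀=17 kN/m (0→w₀ over full span):
  M_1 = 3w₀Lx/20 - w₀L²/30 - w₀x³/(6L) = 3·17·12·8/20 - 17·12²/30 - 17·8³/(6·12) = 1904/45 kN·m
Load 2 — point force P=9 kN at a=4 m (b=L-a=8):
  M_2 = Pa²(a+3b)(L-x)/L³ - Pa²b/L²  [x>a] = 9·4²·(4+3·8)·(12-8)/12³ - 9·4²·8/12² = 4/3 kN·m
Superposition: M = Σ M_i = 1964/45 kN·m ≈ 43.644444 kN·m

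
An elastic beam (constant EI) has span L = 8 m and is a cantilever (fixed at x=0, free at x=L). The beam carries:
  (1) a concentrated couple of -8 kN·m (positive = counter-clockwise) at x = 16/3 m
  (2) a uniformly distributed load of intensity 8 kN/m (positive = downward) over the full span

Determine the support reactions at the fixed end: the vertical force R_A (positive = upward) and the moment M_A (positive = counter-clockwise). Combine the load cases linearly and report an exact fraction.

Load 1 — applied couple M₀=-8 kN·m at a=16/3 m (b=L-a=8/3):
  R_A = 0 kN
  M_A = -M₀ = -(-8) = 8 kN·m
Load 2 — uniform load w=8 kN/m over full span:
  R_A = wL = 8·8 = 64 kN
  M_A = wL²/2 = 8·8²/2 = 256 kN·m
Superposition: R_A = 64 kN, M_A = 264 kN·m

R_A = 64 kN, M_A = 264 kN·m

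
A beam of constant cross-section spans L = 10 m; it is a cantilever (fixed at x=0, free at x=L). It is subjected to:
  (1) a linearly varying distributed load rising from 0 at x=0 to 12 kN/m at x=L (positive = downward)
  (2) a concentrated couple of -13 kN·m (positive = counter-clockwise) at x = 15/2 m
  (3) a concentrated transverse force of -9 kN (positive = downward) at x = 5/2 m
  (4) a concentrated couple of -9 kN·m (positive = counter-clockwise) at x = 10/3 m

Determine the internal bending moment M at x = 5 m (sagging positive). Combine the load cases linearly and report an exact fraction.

Load 1 — triangular load w₀=12 kN/m (0→w₀ over full span):
  M_1 = w₀Lx/2 - w₀L²/3 - w₀x³/(6L) = 12·10·5/2 - 12·10²/3 - 12·5³/(6·10) = -125 kN·m
Load 2 — applied couple M₀=-13 kN·m at a=15/2 m (b=L-a=5/2):
  M_2 = M₀  [x≤a] = (-13) = -13 kN·m
Load 3 — point force P=-9 kN at a=5/2 m (b=L-a=15/2):
  M_3 = 0  [x>a] = 0 kN·m
Load 4 — applied couple M₀=-9 kN·m at a=10/3 m (b=L-a=20/3):
  M_4 = 0  [x>a] = 0 kN·m
Superposition: M = Σ M_i = -138 kN·m ≈ -138.000000 kN·m

M(5) = -138 kN·m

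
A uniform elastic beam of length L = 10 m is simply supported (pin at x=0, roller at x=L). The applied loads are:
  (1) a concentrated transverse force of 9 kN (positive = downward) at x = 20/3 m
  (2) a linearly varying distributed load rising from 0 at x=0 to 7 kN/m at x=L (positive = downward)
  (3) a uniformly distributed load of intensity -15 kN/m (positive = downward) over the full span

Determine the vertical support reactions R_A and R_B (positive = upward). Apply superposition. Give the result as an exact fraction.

Load 1 — point force P=9 kN at a=20/3 m (b=L-a=10/3):
  R_A = Pb/L = 9·(10/3)/10 = 3 kN
  R_B = Pa/L = 9·(20/3)/10 = 6 kN
Load 2 — triangular load w₀=7 kN/m (0→w₀ over full span):
  R_A = w₀L/6 = 7·10/6 = 35/3 kN
  R_B = w₀L/3 = 7·10/3 = 70/3 kN
Load 3 — uniform load w=-15 kN/m over full span:
  R_A = wL/2 = (-15)·10/2 = -75 kN
  R_B = wL/2 = (-15)·10/2 = -75 kN
Superposition: R_A = -181/3 kN, R_B = -137/3 kN

R_A = -181/3 kN, R_B = -137/3 kN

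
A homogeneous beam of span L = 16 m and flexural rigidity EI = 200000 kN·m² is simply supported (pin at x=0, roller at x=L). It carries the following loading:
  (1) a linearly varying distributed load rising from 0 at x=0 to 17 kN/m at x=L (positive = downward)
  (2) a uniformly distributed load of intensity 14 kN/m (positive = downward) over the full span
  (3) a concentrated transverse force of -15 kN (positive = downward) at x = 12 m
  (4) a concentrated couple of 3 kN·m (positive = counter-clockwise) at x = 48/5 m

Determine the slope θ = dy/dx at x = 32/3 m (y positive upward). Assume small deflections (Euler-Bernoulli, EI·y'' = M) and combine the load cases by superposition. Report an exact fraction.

Load 1 — triangular load w₀=17 kN/m (0→w₀ over full span):
  θ_1 = -w₀(7L⁴-30L²x²+15x⁴)/(360LEI) = -17·(7·16⁴-30·16²·(32/3)²+15·(32/3)⁴)/(360·16·200000) = 12376/3796875 rad
Load 2 — uniform load w=14 kN/m over full span:
  θ_2 = -w(L³-6Lx²+4x³)/(24EI) = -14·(16³-6·16·(32/3)²+4·(32/3)³)/(24·200000) = 1456/253125 rad
Load 3 — point force P=-15 kN at a=12 m (b=L-a=4):
  θ_3 = -Pb(L²-b²-3x²)/(6LEI)  [x≤a] = -(-15)·4·(16²-4²-3·(32/3)²)/(6·16·200000) = -19/60000 rad
Load 4 — applied couple M₀=3 kN·m at a=48/5 m (b=L-a=32/5):
  θ_4 = (M₀x²/(2L)-M₀(x-a)+C₁)/EI  [x>a] with C₁=M₀(3b²-L²)/(6L)=-104/25 = (3·(32/3)²/(2·16)-3·((32/3)-(48/5))+(-104/25))/200000 = 31/1875000 rad
Superposition: θ = Σ θ_i = 5292229/607500000 rad ≈ 0.008711 rad

θ(32/3) = 5292229/607500000 rad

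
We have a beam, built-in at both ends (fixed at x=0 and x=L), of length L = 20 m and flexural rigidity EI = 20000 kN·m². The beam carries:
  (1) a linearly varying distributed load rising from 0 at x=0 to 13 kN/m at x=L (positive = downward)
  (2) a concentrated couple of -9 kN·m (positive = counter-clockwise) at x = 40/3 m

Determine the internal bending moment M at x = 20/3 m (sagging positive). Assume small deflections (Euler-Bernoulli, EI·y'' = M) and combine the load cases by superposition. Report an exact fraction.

M(20/3) = 4339/81 kN·m

Load 1 — triangular load w₀=13 kN/m (0→w₀ over full span):
  M_1 = 3w₀Lx/20 - w₀L²/30 - w₀x³/(6L) = 3·13·20·(20/3)/20 - 13·20²/30 - 13·(20/3)³/(6·20) = 4420/81 kN·m
Load 2 — applied couple M₀=-9 kN·m at a=40/3 m (b=L-a=20/3):
  M_2 = R_Ax - M_A  [x≤a] with R_A=-3/5, M_A=-3 = (-3/5)·(20/3) - (-3) = -1 kN·m
Superposition: M = Σ M_i = 4339/81 kN·m ≈ 53.567901 kN·m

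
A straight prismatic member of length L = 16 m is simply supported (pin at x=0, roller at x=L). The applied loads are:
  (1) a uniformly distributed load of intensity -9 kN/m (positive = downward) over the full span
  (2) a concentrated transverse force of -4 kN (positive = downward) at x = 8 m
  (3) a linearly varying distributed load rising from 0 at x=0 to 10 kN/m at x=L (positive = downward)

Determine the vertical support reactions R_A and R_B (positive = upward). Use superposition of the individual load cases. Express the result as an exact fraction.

R_A = -142/3 kN, R_B = -62/3 kN

Load 1 — uniform load w=-9 kN/m over full span:
  R_A = wL/2 = (-9)·16/2 = -72 kN
  R_B = wL/2 = (-9)·16/2 = -72 kN
Load 2 — point force P=-4 kN at a=8 m (b=L-a=8):
  R_A = Pb/L = (-4)·8/16 = -2 kN
  R_B = Pa/L = (-4)·8/16 = -2 kN
Load 3 — triangular load w₀=10 kN/m (0→w₀ over full span):
  R_A = w₀L/6 = 10·16/6 = 80/3 kN
  R_B = w₀L/3 = 10·16/3 = 160/3 kN
Superposition: R_A = -142/3 kN, R_B = -62/3 kN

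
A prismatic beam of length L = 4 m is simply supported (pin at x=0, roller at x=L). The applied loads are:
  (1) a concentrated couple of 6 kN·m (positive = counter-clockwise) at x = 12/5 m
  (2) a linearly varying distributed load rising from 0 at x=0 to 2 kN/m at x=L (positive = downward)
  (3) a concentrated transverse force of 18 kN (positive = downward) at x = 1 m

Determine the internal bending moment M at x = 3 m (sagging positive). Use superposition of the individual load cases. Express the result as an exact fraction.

Load 1 — applied couple M₀=6 kN·m at a=12/5 m (b=L-a=8/5):
  M_1 = M₀x/L - M₀  [x>a] = 6·3/4 - 6 = -3/2 kN·m
Load 2 — triangular load w₀=2 kN/m (0→w₀ over full span):
  M_2 = w₀Lx/6 - w₀x³/(6L) = 2·4·3/6 - 2·3³/(6·4) = 7/4 kN·m
Load 3 — point force P=18 kN at a=1 m (b=L-a=3):
  M_3 = Pa(L-x)/L  [x>a] = 18·1·(4-3)/4 = 9/2 kN·m
Superposition: M = Σ M_i = 19/4 kN·m ≈ 4.750000 kN·m

M(3) = 19/4 kN·m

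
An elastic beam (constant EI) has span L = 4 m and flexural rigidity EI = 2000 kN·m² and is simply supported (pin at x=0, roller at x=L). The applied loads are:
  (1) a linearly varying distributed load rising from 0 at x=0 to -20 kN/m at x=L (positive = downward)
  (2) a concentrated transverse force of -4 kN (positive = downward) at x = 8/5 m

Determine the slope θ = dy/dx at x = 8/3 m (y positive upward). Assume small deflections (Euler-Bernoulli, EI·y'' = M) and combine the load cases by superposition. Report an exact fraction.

θ(8/3) = -26854/3796875 rad

Load 1 — triangular load w₀=-20 kN/m (0→w₀ over full span):
  θ_1 = -w₀(7L⁴-30L²x²+15x⁴)/(360LEI) = -(-20)·(7·4⁴-30·4²·(8/3)²+15·(8/3)⁴)/(360·4·2000) = -182/30375 rad
Load 2 — point force P=-4 kN at a=8/5 m (b=L-a=12/5):
  θ_2 = -Pa(2L²-6Lx+3x²+a²)/(6LEI)  [x>a] = -(-4)·(8/5)·(2·4²-6·4·(8/3)+3·(8/3)²+(8/5)²)/(6·4·2000) = -152/140625 rad
Superposition: θ = Σ θ_i = -26854/3796875 rad ≈ -0.007073 rad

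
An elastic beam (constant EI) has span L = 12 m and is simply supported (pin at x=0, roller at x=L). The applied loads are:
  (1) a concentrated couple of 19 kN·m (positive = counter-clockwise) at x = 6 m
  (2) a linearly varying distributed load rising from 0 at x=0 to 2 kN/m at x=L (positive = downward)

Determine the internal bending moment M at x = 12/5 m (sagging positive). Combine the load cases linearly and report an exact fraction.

Load 1 — applied couple M₀=19 kN·m at a=6 m (b=L-a=6):
  M_1 = M₀x/L  [x≤a] = 19·(12/5)/12 = 19/5 kN·m
Load 2 — triangular load w₀=2 kN/m (0→w₀ over full span):
  M_2 = w₀Lx/6 - w₀x³/(6L) = 2·12·(12/5)/6 - 2·(12/5)³/(6·12) = 1152/125 kN·m
Superposition: M = Σ M_i = 1627/125 kN·m ≈ 13.016000 kN·m

M(12/5) = 1627/125 kN·m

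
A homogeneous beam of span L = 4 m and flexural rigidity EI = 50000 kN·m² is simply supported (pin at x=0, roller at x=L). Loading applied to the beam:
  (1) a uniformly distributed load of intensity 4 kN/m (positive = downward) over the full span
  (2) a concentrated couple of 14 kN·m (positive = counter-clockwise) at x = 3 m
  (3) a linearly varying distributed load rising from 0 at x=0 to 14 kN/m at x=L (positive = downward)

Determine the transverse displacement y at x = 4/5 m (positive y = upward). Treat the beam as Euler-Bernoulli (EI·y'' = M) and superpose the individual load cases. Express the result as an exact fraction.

Load 1 — uniform load w=4 kN/m over full span:
  y_1 = -wx(L³-2Lx²+x³)/(24EI) = -4·(4/5)·(4³-2·4·(4/5)²+(4/5)³)/(24·50000) = -928/5859375 m
Load 2 — applied couple M₀=14 kN·m at a=3 m (b=L-a=1):
  y_2 = (M₀x³/(6L)+C₁x)/EI  [x≤a] with C₁=M₀(3b²-L²)/(6L)=-91/12 = (14·(4/5)³/(6·4)+(-91/12)·(4/5))/50000 = -721/6250000 m
Load 3 — triangular load w₀=14 kN/m (0→w₀ over full span):
  y_3 = -w₀x(7L⁴-10L²x²+3x⁴)/(360LEI) = -14·(4/5)·(7·4⁴-10·4²·(4/5)²+3·(4/5)⁴)/(360·4·50000) = -38528/146484375 m
Superposition: y = Σ y_i = -419341/781250000 m ≈ -0.000537 m

y(4/5) = -419341/781250000 m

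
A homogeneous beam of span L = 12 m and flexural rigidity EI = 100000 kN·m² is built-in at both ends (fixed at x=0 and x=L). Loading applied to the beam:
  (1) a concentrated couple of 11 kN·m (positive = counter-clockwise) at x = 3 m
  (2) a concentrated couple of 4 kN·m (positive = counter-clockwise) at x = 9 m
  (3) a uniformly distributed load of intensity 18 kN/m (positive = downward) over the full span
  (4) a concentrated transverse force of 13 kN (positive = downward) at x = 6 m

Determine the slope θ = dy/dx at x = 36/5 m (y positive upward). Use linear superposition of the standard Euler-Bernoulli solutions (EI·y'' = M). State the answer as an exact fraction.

Load 1 — applied couple M₀=11 kN·m at a=3 m (b=L-a=9):
  θ_1 = (R_Ax²/2 - M_Ax - M₀(x-a))/EI  [x>a] with R_A=33/32, M_A=-33/16 = ((33/32)·(36/5)²/2 - (-33/16)·(36/5) - 11·((36/5)-3))/100000 = -231/5000000 rad
Load 2 — applied couple M₀=4 kN·m at a=9 m (b=L-a=3):
  θ_2 = (R_Ax²/2 - M_Ax)/EI  [x≤a] with R_A=3/8, M_A=5/4 = ((3/8)·(36/5)²/2 - (5/4)·(36/5))/100000 = 9/1250000 rad
Load 3 — uniform load w=18 kN/m over full span:
  θ_3 = -wx(L-x)(L-2x)/(12EI) = -18·(36/5)·(12-(36/5))·(12-2·(36/5))/(12·100000) = 486/390625 rad
Load 4 — point force P=13 kN at a=6 m (b=L-a=6):
  θ_4 = Pa²(L-x)(2bL-(3b+a)(L-x))/(2L³EI)  [x>a] = 13·6²·(12-(36/5))·(2·6·12-(3·6+6)·(12-(36/5)))/(2·12³·100000) = 117/625000 rad
Superposition: θ = Σ θ_i = 34809/25000000 rad ≈ 0.001392 rad

θ(36/5) = 34809/25000000 rad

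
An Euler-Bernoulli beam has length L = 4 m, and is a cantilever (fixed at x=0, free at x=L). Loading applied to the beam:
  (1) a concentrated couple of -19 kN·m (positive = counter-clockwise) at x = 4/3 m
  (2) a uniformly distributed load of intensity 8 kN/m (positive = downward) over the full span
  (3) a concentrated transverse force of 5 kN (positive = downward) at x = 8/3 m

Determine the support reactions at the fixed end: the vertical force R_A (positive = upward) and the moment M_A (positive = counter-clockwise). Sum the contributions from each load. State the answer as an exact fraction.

R_A = 37 kN, M_A = 289/3 kN·m

Load 1 — applied couple M₀=-19 kN·m at a=4/3 m (b=L-a=8/3):
  R_A = 0 kN
  M_A = -M₀ = -(-19) = 19 kN·m
Load 2 — uniform load w=8 kN/m over full span:
  R_A = wL = 8·4 = 32 kN
  M_A = wL²/2 = 8·4²/2 = 64 kN·m
Load 3 — point force P=5 kN at a=8/3 m (b=L-a=4/3):
  R_A = P = 5 kN
  M_A = Pa = 5·(8/3) = 40/3 kN·m
Superposition: R_A = 37 kN, M_A = 289/3 kN·m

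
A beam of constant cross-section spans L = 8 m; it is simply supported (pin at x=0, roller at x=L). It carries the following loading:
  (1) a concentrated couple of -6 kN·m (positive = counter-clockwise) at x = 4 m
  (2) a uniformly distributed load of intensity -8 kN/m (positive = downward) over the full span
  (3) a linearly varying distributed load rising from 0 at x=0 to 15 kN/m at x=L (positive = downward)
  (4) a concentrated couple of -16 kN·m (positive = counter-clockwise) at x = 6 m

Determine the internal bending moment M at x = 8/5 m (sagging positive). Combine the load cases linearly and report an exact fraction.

M(8/5) = -366/25 kN·m

Load 1 — applied couple M₀=-6 kN·m at a=4 m (b=L-a=4):
  M_1 = M₀x/L  [x≤a] = (-6)·(8/5)/8 = -6/5 kN·m
Load 2 — uniform load w=-8 kN/m over full span:
  M_2 = wx(L-x)/2 = (-8)·(8/5)·(8-(8/5))/2 = -1024/25 kN·m
Load 3 — triangular load w₀=15 kN/m (0→w₀ over full span):
  M_3 = w₀Lx/6 - w₀x³/(6L) = 15·8·(8/5)/6 - 15·(8/5)³/(6·8) = 768/25 kN·m
Load 4 — applied couple M₀=-16 kN·m at a=6 m (b=L-a=2):
  M_4 = M₀x/L  [x≤a] = (-16)·(8/5)/8 = -16/5 kN·m
Superposition: M = Σ M_i = -366/25 kN·m ≈ -14.640000 kN·m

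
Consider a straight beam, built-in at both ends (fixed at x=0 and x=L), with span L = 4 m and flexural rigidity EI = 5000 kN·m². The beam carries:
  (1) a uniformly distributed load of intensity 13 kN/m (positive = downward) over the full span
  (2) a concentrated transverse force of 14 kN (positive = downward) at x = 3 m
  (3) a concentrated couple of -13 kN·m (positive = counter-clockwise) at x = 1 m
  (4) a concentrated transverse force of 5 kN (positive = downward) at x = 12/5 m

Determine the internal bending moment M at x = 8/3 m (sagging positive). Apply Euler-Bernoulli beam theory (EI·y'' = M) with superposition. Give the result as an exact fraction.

M(8/3) = 40459/3600 kN·m

Load 1 — uniform load w=13 kN/m over full span:
  M_1 = wLx/2 - wL²/12 - wx²/2 = 13·4·(8/3)/2 - 13·4²/12 - 13·(8/3)²/2 = 52/9 kN·m
Load 2 — point force P=14 kN at a=3 m (b=L-a=1):
  M_2 = Pb²(3a+b)x/L³ - Pab²/L²  [x≤a] = 14·1²·(3·3+1)·(8/3)/4³ - 14·3·1²/4² = 77/24 kN·m
Load 3 — applied couple M₀=-13 kN·m at a=1 m (b=L-a=3):
  M_3 = R_Ax - M_A - M₀  [x>a] with R_A=-117/32, M_A=39/16 = (-117/32)·(8/3) - (39/16) - (-13) = 13/16 kN·m
Load 4 — point force P=5 kN at a=12/5 m (b=L-a=8/5):
  M_4 = Pa²(a+3b)(L-x)/L³ - Pa²b/L²  [x>a] = 5·(12/5)²·((12/5)+3·(8/5))·(4-(8/3))/4³ - 5·(12/5)²·(8/5)/4² = 36/25 kN·m
Superposition: M = Σ M_i = 40459/3600 kN·m ≈ 11.238611 kN·m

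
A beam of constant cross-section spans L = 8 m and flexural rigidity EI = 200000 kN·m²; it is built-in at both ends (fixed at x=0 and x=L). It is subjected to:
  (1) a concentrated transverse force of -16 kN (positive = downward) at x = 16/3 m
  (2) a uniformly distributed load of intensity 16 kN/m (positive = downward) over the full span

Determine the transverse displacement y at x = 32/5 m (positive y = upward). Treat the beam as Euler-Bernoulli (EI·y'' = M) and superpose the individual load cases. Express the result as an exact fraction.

Load 1 — point force P=-16 kN at a=16/3 m (b=L-a=8/3):
  y_1 = -Pa²(L-x)²(3bL-(3b+a)(L-x))/(6L³EI)  [x>a] = -(-16)·(16/3)²·(8-(32/5))²·(3·(8/3)·8-(3·(8/3)+(16/3))·(8-(32/5)))/(6·8³·200000) = 512/6328125 m
Load 2 — uniform load w=16 kN/m over full span:
  y_2 = -wx²(L-x)²/(24EI) = -16·(32/5)²·(8-(32/5))²/(24·200000) = -2048/5859375 m
Superposition: y = Σ y_i = -42496/158203125 m ≈ -0.000269 m

y(32/5) = -42496/158203125 m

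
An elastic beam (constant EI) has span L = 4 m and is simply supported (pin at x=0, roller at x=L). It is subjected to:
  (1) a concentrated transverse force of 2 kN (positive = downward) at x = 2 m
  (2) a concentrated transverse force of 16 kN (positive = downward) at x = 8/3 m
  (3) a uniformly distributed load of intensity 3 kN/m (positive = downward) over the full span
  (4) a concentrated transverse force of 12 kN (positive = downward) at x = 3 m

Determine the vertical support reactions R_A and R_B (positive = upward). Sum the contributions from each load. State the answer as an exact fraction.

Load 1 — point force P=2 kN at a=2 m (b=L-a=2):
  R_A = Pb/L = 2·2/4 = 1 kN
  R_B = Pa/L = 2·2/4 = 1 kN
Load 2 — point force P=16 kN at a=8/3 m (b=L-a=4/3):
  R_A = Pb/L = 16·(4/3)/4 = 16/3 kN
  R_B = Pa/L = 16·(8/3)/4 = 32/3 kN
Load 3 — uniform load w=3 kN/m over full span:
  R_A = wL/2 = 3·4/2 = 6 kN
  R_B = wL/2 = 3·4/2 = 6 kN
Load 4 — point force P=12 kN at a=3 m (b=L-a=1):
  R_A = Pb/L = 12·1/4 = 3 kN
  R_B = Pa/L = 12·3/4 = 9 kN
Superposition: R_A = 46/3 kN, R_B = 80/3 kN

R_A = 46/3 kN, R_B = 80/3 kN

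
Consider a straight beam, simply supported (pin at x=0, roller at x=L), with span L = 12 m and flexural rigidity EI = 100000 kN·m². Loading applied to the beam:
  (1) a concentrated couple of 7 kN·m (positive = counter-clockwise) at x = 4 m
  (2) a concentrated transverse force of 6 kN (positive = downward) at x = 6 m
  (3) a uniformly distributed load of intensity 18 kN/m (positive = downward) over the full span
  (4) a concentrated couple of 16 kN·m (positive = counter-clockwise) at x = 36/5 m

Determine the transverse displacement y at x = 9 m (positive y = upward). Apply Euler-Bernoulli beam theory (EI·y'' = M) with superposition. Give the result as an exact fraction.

Load 1 — applied couple M₀=7 kN·m at a=4 m (b=L-a=8):
  y_1 = (M₀x³/(6L)-M₀(x-a)²/2+C₁x)/EI  [x>a] with C₁=M₀(3b²-L²)/(6L)=14/3 = (7·9³/(6·12)-7·(9-4)²/2+(14/3)·9)/100000 = 203/800000 m
Load 2 — point force P=6 kN at a=6 m (b=L-a=6):
  y_2 = -Pa(L-x)(2Lx-a²-x²)/(6LEI)  [x>a] = -6·6·(12-9)·(2·12·9-6²-9²)/(6·12·100000) = -297/200000 m
Load 3 — uniform load w=18 kN/m over full span:
  y_3 = -wx(L³-2Lx²+x³)/(24EI) = -18·9·(12³-2·12·9²+9³)/(24·100000) = -13851/400000 m
Load 4 — applied couple M₀=16 kN·m at a=36/5 m (b=L-a=24/5):
  y_4 = (M₀x³/(6L)-M₀(x-a)²/2+C₁x)/EI  [x>a] with C₁=M₀(3b²-L²)/(6L)=-416/25 = (16·9³/(6·12)-16·(9-(36/5))²/2+(-416/25)·9)/100000 = -171/1250000 m
Superposition: y = Σ y_i = -719911/20000000 m ≈ -0.035996 m

y(9) = -719911/20000000 m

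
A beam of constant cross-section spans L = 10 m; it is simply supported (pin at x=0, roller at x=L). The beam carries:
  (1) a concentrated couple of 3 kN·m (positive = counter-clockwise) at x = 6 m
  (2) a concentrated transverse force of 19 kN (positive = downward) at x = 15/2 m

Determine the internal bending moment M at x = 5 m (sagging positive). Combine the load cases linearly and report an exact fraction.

M(5) = 101/4 kN·m

Load 1 — applied couple M₀=3 kN·m at a=6 m (b=L-a=4):
  M_1 = M₀x/L  [x≤a] = 3·5/10 = 3/2 kN·m
Load 2 — point force P=19 kN at a=15/2 m (b=L-a=5/2):
  M_2 = Pbx/L  [x≤a] = 19·(5/2)·5/10 = 95/4 kN·m
Superposition: M = Σ M_i = 101/4 kN·m ≈ 25.250000 kN·m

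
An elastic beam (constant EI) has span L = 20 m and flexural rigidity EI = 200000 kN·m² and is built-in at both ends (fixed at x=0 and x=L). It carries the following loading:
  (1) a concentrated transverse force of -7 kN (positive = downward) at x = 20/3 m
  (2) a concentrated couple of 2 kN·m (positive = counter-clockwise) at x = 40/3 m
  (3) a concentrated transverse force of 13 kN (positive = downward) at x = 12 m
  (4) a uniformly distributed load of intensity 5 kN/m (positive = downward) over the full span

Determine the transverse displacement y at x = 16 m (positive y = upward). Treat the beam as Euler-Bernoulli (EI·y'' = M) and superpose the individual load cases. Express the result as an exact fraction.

Load 1 — point force P=-7 kN at a=20/3 m (b=L-a=40/3):
  y_1 = -Pa²(L-x)²(3bL-(3b+a)(L-x))/(6L³EI)  [x>a] = -(-7)·(20/3)²·(20-16)²·(3·(40/3)·20-(3·(40/3)+(20/3))·(20-16))/(6·20³·200000) = 161/506250 m
Load 2 — applied couple M₀=2 kN·m at a=40/3 m (b=L-a=20/3):
  y_2 = (R_Ax³/6 - M_Ax²/2 - M₀(x-a)²/2)/EI  [x>a] with R_A=2/15, M_A=2/3 = ((2/15)·16³/6 - (2/3)·16²/2 - 2·(16-(40/3))²/2)/200000 = -1/140625 m
Load 3 — point force P=13 kN at a=12 m (b=L-a=8):
  y_3 = -Pa²(L-x)²(3bL-(3b+a)(L-x))/(6L³EI)  [x>a] = -13·12²·(20-16)²·(3·8·20-(3·8+12)·(20-16))/(6·20³·200000) = -819/781250 m
Load 4 — uniform load w=5 kN/m over full span:
  y_4 = -wx²(L-x)²/(24EI) = -5·16²·(20-16)²/(24·200000) = -8/1875 m
Superposition: y = Σ y_i = -158332/31640625 m ≈ -0.005004 m

y(16) = -158332/31640625 m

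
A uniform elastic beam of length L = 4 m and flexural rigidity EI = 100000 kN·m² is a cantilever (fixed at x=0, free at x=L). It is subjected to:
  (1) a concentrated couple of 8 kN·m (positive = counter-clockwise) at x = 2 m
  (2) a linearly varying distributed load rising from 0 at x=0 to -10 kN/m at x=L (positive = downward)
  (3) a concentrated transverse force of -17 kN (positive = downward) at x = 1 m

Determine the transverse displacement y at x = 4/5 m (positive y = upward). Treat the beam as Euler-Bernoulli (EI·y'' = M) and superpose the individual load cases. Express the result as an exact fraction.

Load 1 — applied couple M₀=8 kN·m at a=2 m (b=L-a=2):
  y_1 = M₀x²/(2EI)  [x≤a] = 8·(4/5)²/(2·100000) = 2/78125 m
Load 2 — triangular load w₀=-10 kN/m (0→w₀ over full span):
  y_2 = (w₀Lx³/12-w₀L²x²/6-w₀x⁵/(120L))/EI = ((-10)·4·(4/5)³/12-(-10)·4²·(4/5)²/6-(-10)·(4/5)⁵/(120·4))/100000 = 4502/29296875 m
Load 3 — point force P=-17 kN at a=1 m (b=L-a=3):
  y_3 = -Px²(3a-x)/(6EI)  [x≤a] = -(-17)·(4/5)²·(3·1-(4/5))/(6·100000) = 187/4687500 m
Superposition: y = Σ y_i = 8561/39062500 m ≈ 0.000219 m

y(4/5) = 8561/39062500 m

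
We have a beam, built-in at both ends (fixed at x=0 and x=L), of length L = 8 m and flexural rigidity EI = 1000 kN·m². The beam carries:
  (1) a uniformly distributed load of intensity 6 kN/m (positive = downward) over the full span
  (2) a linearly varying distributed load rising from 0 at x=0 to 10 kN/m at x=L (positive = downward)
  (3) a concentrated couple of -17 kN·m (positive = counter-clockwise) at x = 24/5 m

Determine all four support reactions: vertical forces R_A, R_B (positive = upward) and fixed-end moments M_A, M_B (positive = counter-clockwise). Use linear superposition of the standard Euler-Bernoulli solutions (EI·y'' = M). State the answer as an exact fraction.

Load 1 — uniform load w=6 kN/m over full span:
  R_A = wL/2 = 6·8/2 = 24 kN
  M_A = wL²/12 = 6·8²/12 = 32 kN·m
  R_B = wL/2 = 6·8/2 = 24 kN
  M_B = -wL²/12 = -6·8²/12 = -32 kN·m
Load 2 — triangular load w₀=10 kN/m (0→w₀ over full span):
  R_A = 3w₀L/20 = 3·10·8/20 = 12 kN
  M_A = w₀L²/30 = 10·8²/30 = 64/3 kN·m
  R_B = 7w₀L/20 = 7·10·8/20 = 28 kN
  M_B = -w₀L²/20 = -10·8²/20 = -32 kN·m
Load 3 — applied couple M₀=-17 kN·m at a=24/5 m (b=L-a=16/5):
  R_A = 6M₀ab/L³ = 6·(-17)·(24/5)·(16/5)/8³ = -153/50 kN
  M_A = M₀b(2a-b)/L² = (-17)·(16/5)·(2·(24/5)-(16/5))/8² = -136/25 kN·m
  R_B = -6M₀ab/L³ = -6·(-17)·(24/5)·(16/5)/8³ = 153/50 kN
  M_B = M₀a(2b-a)/L² = (-17)·(24/5)·(2·(16/5)-(24/5))/8² = -51/25 kN·m
Superposition: R_A = 1647/50 kN, M_A = 3592/75 kN·m, R_B = 2753/50 kN, M_B = -1651/25 kN·m

R_A = 1647/50 kN, M_A = 3592/75 kN·m, R_B = 2753/50 kN, M_B = -1651/25 kN·m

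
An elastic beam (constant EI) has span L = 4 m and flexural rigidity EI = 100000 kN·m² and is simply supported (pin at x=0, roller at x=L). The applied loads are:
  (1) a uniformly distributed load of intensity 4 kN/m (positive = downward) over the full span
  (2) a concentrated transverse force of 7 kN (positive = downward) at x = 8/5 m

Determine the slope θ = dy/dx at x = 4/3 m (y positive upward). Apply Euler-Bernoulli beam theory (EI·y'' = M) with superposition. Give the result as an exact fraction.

Load 1 — uniform load w=4 kN/m over full span:
  θ_1 = -w(L³-6Lx²+4x³)/(24EI) = -4·(4³-6·4·(4/3)²+4·(4/3)³)/(24·100000) = -13/253125 rad
Load 2 — point force P=7 kN at a=8/5 m (b=L-a=12/5):
  θ_2 = -Pb(L²-b²-3x²)/(6LEI)  [x≤a] = -7·(12/5)·(4²-(12/5)²-3·(4/3)²)/(6·4·100000) = -161/4687500 rad
Superposition: θ = Σ θ_i = -10847/126562500 rad ≈ -0.000086 rad

θ(4/3) = -10847/126562500 rad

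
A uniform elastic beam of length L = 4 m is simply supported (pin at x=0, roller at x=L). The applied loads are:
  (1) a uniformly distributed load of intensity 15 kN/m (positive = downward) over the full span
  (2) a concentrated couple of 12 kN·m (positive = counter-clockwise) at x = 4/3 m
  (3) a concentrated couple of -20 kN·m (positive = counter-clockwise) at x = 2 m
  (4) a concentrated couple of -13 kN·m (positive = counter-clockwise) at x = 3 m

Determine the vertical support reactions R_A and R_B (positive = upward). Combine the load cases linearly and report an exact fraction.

R_A = 99/4 kN, R_B = 141/4 kN

Load 1 — uniform load w=15 kN/m over full span:
  R_A = wL/2 = 15·4/2 = 30 kN
  R_B = wL/2 = 15·4/2 = 30 kN
Load 2 — applied couple M₀=12 kN·m at a=4/3 m (b=L-a=8/3):
  R_A = M₀/L = 12/4 = 3 kN
  R_B = -M₀/L = -12/4 = -3 kN
Load 3 — applied couple M₀=-20 kN·m at a=2 m (b=L-a=2):
  R_A = M₀/L = (-20)/4 = -5 kN
  R_B = -M₀/L = -(-20)/4 = 5 kN
Load 4 — applied couple M₀=-13 kN·m at a=3 m (b=L-a=1):
  R_A = M₀/L = (-13)/4 = -13/4 kN
  R_B = -M₀/L = -(-13)/4 = 13/4 kN
Superposition: R_A = 99/4 kN, R_B = 141/4 kN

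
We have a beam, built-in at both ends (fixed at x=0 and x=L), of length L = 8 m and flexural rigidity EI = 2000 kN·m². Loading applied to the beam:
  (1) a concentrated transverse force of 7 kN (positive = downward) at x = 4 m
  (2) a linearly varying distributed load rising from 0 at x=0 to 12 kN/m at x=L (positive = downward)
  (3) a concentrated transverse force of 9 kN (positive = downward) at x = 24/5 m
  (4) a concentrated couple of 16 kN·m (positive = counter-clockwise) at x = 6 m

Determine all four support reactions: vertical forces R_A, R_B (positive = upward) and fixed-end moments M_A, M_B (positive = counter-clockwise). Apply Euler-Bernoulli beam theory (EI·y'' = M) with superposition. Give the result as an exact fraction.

R_A = 11659/500 kN, M_A = 5564/125 kN·m, R_B = 20341/500 kN, M_B = -7346/125 kN·m

Load 1 — point force P=7 kN at a=4 m (b=L-a=4):
  R_A = Pb²(3a+b)/L³ = 7·4²·(3·4+4)/8³ = 7/2 kN
  M_A = Pab²/L² = 7·4·4²/8² = 7 kN·m
  R_B = Pa²(a+3b)/L³ = 7·4²·(4+3·4)/8³ = 7/2 kN
  M_B = -Pa²b/L² = -7·4²·4/8² = -7 kN·m
Load 2 — triangular load w₀=12 kN/m (0→w₀ over full span):
  R_A = 3w₀L/20 = 3·12·8/20 = 72/5 kN
  M_A = w₀L²/30 = 12·8²/30 = 128/5 kN·m
  R_B = 7w₀L/20 = 7·12·8/20 = 168/5 kN
  M_B = -w₀L²/20 = -12·8²/20 = -192/5 kN·m
Load 3 — point force P=9 kN at a=24/5 m (b=L-a=16/5):
  R_A = Pb²(3a+b)/L³ = 9·(16/5)²·(3·(24/5)+(16/5))/8³ = 396/125 kN
  M_A = Pab²/L² = 9·(24/5)·(16/5)²/8² = 864/125 kN·m
  R_B = Pa²(a+3b)/L³ = 9·(24/5)²·((24/5)+3·(16/5))/8³ = 729/125 kN
  M_B = -Pa²b/L² = -9·(24/5)²·(16/5)/8² = -1296/125 kN·m
Load 4 — applied couple M₀=16 kN·m at a=6 m (b=L-a=2):
  R_A = 6M₀ab/L³ = 6·16·6·2/8³ = 9/4 kN
  M_A = M₀b(2a-b)/L² = 16·2·(2·6-2)/8² = 5 kN·m
  R_B = -6M₀ab/L³ = -6·16·6·2/8³ = -9/4 kN
  M_B = M₀a(2b-a)/L² = 16·6·(2·2-6)/8² = -3 kN·m
Superposition: R_A = 11659/500 kN, M_A = 5564/125 kN·m, R_B = 20341/500 kN, M_B = -7346/125 kN·m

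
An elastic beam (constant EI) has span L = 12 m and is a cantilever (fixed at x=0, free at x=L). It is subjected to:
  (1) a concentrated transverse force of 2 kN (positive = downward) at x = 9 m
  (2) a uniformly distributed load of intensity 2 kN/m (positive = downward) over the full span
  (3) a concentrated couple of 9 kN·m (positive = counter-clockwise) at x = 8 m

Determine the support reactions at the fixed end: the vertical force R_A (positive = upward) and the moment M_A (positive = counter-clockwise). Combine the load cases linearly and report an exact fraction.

R_A = 26 kN, M_A = 153 kN·m

Load 1 — point force P=2 kN at a=9 m (b=L-a=3):
  R_A = P = 2 kN
  M_A = Pa = 2·9 = 18 kN·m
Load 2 — uniform load w=2 kN/m over full span:
  R_A = wL = 2·12 = 24 kN
  M_A = wL²/2 = 2·12²/2 = 144 kN·m
Load 3 — applied couple M₀=9 kN·m at a=8 m (b=L-a=4):
  R_A = 0 kN
  M_A = -M₀ = -9 kN·m
Superposition: R_A = 26 kN, M_A = 153 kN·m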